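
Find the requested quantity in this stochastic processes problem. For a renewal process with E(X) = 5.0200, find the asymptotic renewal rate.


Long-run renewal rate = 1/E(X)
= 1/5.0200
= 0.1992

0.1992


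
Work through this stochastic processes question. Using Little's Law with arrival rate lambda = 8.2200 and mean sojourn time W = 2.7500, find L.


Little's Law: L = lambda * W
= 8.2200 * 2.7500
= 22.6050

22.6050


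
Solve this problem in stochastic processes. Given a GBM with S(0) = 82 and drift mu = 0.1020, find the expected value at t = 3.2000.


E[S(t)] = S(0) * exp(mu * t)
= 82 * exp(0.1020 * 3.2000)
= 82 * 1.3860
= 113.6495

113.6495


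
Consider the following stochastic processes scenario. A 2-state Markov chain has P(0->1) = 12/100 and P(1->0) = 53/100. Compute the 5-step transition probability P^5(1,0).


Computing P^5 by matrix multiplication.
P = [[0.8800, 0.1200], [0.5300, 0.4700]]
After raising P to the power 5:
P^5(1,0) = 0.8111

0.8111


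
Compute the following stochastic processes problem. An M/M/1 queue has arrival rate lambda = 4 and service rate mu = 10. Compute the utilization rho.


rho = lambda/mu
= 4/10
= 0.4000

0.4000


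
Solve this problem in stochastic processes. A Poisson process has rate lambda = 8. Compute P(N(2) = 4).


P(N(t)=k) = (lambda*t)^k * exp(-lambda*t) / k!
lambda*t = 16
= 16^4 * exp(-16) / 4!
= 65536 * 1.1254e-07 / 24
= 3.0730e-04

3.0730e-04


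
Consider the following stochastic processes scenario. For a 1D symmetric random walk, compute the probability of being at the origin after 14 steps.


P(S(14) = 0) = C(14,7) / 4^7
= 3432 / 16384
= 0.2095

0.2095


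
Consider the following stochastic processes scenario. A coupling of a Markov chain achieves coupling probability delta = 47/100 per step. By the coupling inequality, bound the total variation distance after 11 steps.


TV distance bound <= (1-delta)^n
= (1 - 0.4700)^11
= 0.5300^11
= 9.2690e-04

9.2690e-04


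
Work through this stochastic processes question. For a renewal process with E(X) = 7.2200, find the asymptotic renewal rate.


Long-run renewal rate = 1/E(X)
= 1/7.2200
= 0.1385

0.1385


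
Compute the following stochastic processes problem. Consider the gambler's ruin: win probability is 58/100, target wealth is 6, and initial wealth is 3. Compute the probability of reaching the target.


Gambler's ruin formula:
r = q/p = 0.4200/0.5800 = 0.7241
P(win) = (1 - r^i)/(1 - r^N)
= (1 - 0.7241^3)/(1 - 0.7241^6)
= 0.7248

0.7248


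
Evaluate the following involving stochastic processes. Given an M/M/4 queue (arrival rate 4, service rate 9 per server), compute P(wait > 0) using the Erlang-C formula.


a = lambda/mu = 0.4444
rho = a/c = 0.1111
Erlang-C formula applied:
C(c,a) = 0.0012

0.0012


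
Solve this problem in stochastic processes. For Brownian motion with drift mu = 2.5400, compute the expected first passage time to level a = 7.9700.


Expected first passage time = a/mu
= 7.9700/2.5400
= 3.1378

3.1378


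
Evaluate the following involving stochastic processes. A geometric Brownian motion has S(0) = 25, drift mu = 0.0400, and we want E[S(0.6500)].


E[S(t)] = S(0) * exp(mu * t)
= 25 * exp(0.0400 * 0.6500)
= 25 * 1.0263
= 25.6585

25.6585


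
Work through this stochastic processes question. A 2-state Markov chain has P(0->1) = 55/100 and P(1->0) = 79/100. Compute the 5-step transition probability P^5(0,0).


Computing P^5 by matrix multiplication.
P = [[0.4500, 0.5500], [0.7900, 0.2100]]
After raising P to the power 5:
P^5(0,0) = 0.5877

0.5877


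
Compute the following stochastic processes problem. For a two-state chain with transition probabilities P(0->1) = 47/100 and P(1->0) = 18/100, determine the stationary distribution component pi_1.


Stationary distribution: pi_0 = p10/(p01+p10), pi_1 = p01/(p01+p10)
p01 = 0.4700, p10 = 0.1800
pi_1 = 0.7231

0.7231


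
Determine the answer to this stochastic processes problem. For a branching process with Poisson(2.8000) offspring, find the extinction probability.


Since mu = 2.8000 > 1, extinction prob q < 1.
Solve s = exp(mu*(s-1)) iteratively.
q = 0.0750

0.0750


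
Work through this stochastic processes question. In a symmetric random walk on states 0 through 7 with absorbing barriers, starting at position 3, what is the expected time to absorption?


For symmetric RW on 0,...,N with absorbing barriers, E(i) = i*(N-i)
E(3) = 3 * 4 = 12

12


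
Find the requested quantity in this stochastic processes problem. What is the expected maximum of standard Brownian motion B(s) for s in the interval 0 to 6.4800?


E(max B(s)) = sqrt(2t/pi)
= sqrt(2*6.4800/pi)
= sqrt(4.1253)
= 2.0311

2.0311


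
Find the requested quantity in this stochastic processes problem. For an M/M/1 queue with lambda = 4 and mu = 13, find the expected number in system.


rho = 4/13 = 0.3077
L = rho/(1-rho)
= 0.3077/0.6923
= 0.4444

0.4444


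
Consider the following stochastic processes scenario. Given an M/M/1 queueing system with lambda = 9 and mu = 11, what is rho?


rho = lambda/mu
= 9/11
= 0.8182

0.8182


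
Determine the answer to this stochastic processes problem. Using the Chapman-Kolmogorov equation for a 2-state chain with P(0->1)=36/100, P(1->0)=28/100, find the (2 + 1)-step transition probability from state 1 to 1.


P^3 = P^2 * P^1
Computing via matrix multiplication of the transition matrix.
Entry (1,1) of P^3 = 0.5829

0.5829


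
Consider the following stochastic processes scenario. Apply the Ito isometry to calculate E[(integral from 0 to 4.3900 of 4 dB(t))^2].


By Ito isometry: E[(int f dB)^2] = int f^2 dt
= 4^2 * 4.3900
= 16 * 4.3900 = 70.2400

70.2400


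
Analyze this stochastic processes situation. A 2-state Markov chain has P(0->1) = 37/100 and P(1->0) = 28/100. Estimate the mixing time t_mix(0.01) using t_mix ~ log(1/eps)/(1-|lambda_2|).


lambda_2 = |1 - p01 - p10| = |1 - 0.3700 - 0.2800| = 0.3500
t_mix ~ log(1/eps)/(1 - |lambda_2|)
= log(100)/(1 - 0.3500) = 4.6052/0.6500
= 7.0849

7.0849


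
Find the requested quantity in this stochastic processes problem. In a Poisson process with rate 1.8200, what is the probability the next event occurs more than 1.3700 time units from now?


P(X > t) = exp(-lambda * t)
= exp(-1.8200 * 1.3700)
= exp(-2.4934) = 0.0826

0.0826


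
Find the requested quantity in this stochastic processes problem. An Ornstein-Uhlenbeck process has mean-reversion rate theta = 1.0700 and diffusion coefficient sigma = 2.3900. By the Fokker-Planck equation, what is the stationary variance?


Stationary variance = sigma^2 / (2*theta)
= 2.3900^2 / (2*1.0700)
= 5.7121 / 2.1400
= 2.6692

2.6692


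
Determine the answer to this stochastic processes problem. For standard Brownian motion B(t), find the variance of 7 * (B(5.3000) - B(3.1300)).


Var(alpha*(B(t)-B(s))) = alpha^2 * (t-s)
= 7^2 * (5.3000 - 3.1300)
= 49 * 2.1700
= 106.3300

106.3300


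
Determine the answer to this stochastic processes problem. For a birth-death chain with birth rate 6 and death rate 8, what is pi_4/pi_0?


For birth-death process, pi_n/pi_0 = (lambda/mu)^n
= (6/8)^4
= 0.3164

0.3164


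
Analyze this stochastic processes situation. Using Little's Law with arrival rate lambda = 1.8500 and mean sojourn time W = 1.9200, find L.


Little's Law: L = lambda * W
= 1.8500 * 1.9200
= 3.5520

3.5520


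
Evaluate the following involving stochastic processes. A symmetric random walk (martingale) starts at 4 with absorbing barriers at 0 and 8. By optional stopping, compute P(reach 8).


By optional stopping theorem: E(M at tau) = M(0) = 4
P(hit 8)*8 + P(hit 0)*0 = 4
P(hit 8) = (4 - 0)/(8 - 0) = 1/2 = 0.5000

0.5000


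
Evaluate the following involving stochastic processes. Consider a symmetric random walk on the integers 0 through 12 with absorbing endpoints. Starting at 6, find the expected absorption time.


For symmetric RW on 0,...,N with absorbing barriers, E(i) = i*(N-i)
E(6) = 6 * 6 = 36

36


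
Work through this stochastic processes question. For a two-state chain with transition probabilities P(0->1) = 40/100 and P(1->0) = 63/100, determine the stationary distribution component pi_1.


Stationary distribution: pi_0 = p10/(p01+p10), pi_1 = p01/(p01+p10)
p01 = 0.4000, p10 = 0.6300
pi_1 = 0.3883

0.3883


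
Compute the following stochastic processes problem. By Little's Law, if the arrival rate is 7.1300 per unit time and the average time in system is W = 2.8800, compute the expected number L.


Little's Law: L = lambda * W
= 7.1300 * 2.8800
= 20.5344

20.5344


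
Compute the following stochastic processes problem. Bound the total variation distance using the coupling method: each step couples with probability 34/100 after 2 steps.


TV distance bound <= (1-delta)^n
= (1 - 0.3400)^2
= 0.6600^2
= 0.4356

0.4356


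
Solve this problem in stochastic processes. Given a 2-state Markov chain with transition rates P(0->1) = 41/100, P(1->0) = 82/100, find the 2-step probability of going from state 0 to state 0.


Computing P^2 by matrix multiplication.
P = [[0.5900, 0.4100], [0.8200, 0.1800]]
After raising P to the power 2:
P^2(0,0) = 0.6843

0.6843


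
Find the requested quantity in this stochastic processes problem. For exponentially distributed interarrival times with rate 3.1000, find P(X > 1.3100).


P(X > t) = exp(-lambda * t)
= exp(-3.1000 * 1.3100)
= exp(-4.0610) = 0.0172

0.0172


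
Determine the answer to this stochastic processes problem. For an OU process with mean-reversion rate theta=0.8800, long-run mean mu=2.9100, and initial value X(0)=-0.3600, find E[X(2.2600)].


E[X(t)] = mu + (X(0) - mu)*exp(-theta*t)
= 2.9100 + (-0.3600 - 2.9100)*exp(-0.8800*2.2600)
= 2.9100 + -3.2700 * 0.1369
= 2.4625

2.4625


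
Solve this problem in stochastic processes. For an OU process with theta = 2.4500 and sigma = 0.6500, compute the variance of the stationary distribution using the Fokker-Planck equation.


Stationary variance = sigma^2 / (2*theta)
= 0.6500^2 / (2*2.4500)
= 0.4225 / 4.9000
= 0.0862

0.0862


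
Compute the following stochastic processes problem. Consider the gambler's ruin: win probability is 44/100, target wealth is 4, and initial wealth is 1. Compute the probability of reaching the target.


Gambler's ruin formula:
r = q/p = 0.5600/0.4400 = 1.2727
P(win) = (1 - r^i)/(1 - r^N)
= (1 - 1.2727^1)/(1 - 1.2727^4)
= 0.1679

0.1679


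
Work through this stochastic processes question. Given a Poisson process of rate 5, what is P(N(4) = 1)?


P(N(t)=k) = (lambda*t)^k * exp(-lambda*t) / k!
lambda*t = 20
= 20^1 * exp(-20) / 1!
= 20 * 2.0612e-09 / 1
= 4.1223e-08

4.1223e-08


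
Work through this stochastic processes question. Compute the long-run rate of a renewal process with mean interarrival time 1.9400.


Long-run renewal rate = 1/E(X)
= 1/1.9400
= 0.5155

0.5155


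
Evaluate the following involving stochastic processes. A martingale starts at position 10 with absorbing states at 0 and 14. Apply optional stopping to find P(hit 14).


By optional stopping theorem: E(M at tau) = M(0) = 10
P(hit 14)*14 + P(hit 0)*0 = 10
P(hit 14) = (10 - 0)/(14 - 0) = 5/7 = 0.7143

0.7143


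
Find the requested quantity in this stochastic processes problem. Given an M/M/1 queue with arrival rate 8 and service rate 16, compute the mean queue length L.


rho = 8/16 = 0.5000
L = rho/(1-rho)
= 0.5000/0.5000
= 1.0000

1.0000


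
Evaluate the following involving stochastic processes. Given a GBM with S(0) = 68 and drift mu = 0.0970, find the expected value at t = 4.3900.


E[S(t)] = S(0) * exp(mu * t)
= 68 * exp(0.0970 * 4.3900)
= 68 * 1.5309
= 104.0985

104.0985


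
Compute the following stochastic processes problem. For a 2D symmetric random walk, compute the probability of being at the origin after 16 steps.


P = C(16,8)^2 / 4^16
= 12870^2 / 4294967296
= 165636900 / 4294967296
= 0.0386

0.0386


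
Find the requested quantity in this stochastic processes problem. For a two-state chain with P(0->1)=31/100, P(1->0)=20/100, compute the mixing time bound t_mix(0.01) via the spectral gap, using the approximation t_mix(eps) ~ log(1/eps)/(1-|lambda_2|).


lambda_2 = |1 - p01 - p10| = |1 - 0.3100 - 0.2000| = 0.4900
t_mix ~ log(1/eps)/(1 - |lambda_2|)
= log(100)/(1 - 0.4900) = 4.6052/0.5100
= 9.0297

9.0297


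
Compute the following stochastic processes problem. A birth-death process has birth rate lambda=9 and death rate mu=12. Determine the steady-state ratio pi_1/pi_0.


For birth-death process, pi_n/pi_0 = (lambda/mu)^n
= (9/12)^1
= 0.7500

0.7500


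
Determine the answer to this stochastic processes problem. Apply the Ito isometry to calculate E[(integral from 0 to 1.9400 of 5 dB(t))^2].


By Ito isometry: E[(int f dB)^2] = int f^2 dt
= 5^2 * 1.9400
= 25 * 1.9400 = 48.5000

48.5000


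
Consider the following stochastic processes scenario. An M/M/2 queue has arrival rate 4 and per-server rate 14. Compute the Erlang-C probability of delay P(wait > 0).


a = lambda/mu = 0.2857
rho = a/c = 0.1429
Erlang-C formula applied:
C(c,a) = 0.0357

0.0357


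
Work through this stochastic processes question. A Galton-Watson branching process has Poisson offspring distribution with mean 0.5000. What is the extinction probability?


Since mu = 0.5000 <= 1, extinction probability = 1.

1.0000


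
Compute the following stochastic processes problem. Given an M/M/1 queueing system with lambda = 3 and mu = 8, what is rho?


rho = lambda/mu
= 3/8
= 0.3750

0.3750


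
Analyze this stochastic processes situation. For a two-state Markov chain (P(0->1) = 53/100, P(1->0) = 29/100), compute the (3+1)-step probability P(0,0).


P^4 = P^3 * P^1
Computing via matrix multiplication of the transition matrix.
Entry (0,0) of P^4 = 0.3543

0.3543


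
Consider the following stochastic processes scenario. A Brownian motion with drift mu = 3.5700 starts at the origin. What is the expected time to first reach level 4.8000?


Expected first passage time = a/mu
= 4.8000/3.5700
= 1.3445

1.3445


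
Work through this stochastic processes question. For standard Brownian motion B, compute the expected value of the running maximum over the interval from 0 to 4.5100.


E(max B(s)) = sqrt(2t/pi)
= sqrt(2*4.5100/pi)
= sqrt(2.8712)
= 1.6944

1.6944


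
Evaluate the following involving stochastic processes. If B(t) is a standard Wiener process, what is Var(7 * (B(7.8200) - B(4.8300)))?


Var(alpha*(B(t)-B(s))) = alpha^2 * (t-s)
= 7^2 * (7.8200 - 4.8300)
= 49 * 2.9900
= 146.5100

146.5100


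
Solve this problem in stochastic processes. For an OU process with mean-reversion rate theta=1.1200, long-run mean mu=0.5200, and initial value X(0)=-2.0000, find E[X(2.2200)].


E[X(t)] = mu + (X(0) - mu)*exp(-theta*t)
= 0.5200 + (-2.0000 - 0.5200)*exp(-1.1200*2.2200)
= 0.5200 + -2.5200 * 0.0832
= 0.3103

0.3103


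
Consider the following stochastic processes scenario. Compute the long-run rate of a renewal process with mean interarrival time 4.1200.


Long-run renewal rate = 1/E(X)
= 1/4.1200
= 0.2427

0.2427


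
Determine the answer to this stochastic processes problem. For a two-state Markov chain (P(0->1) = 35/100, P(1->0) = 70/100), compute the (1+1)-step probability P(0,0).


P^2 = P^1 * P^1
Computing via matrix multiplication of the transition matrix.
Entry (0,0) of P^2 = 0.6675

0.6675


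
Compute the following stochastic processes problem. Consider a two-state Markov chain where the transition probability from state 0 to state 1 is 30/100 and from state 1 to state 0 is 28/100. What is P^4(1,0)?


Computing P^4 by matrix multiplication.
P = [[0.7000, 0.3000], [0.2800, 0.7200]]
After raising P to the power 4:
P^4(1,0) = 0.4677

0.4677


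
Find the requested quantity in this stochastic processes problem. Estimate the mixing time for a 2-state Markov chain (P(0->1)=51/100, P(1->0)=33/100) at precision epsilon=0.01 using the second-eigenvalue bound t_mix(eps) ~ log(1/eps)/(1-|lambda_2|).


lambda_2 = |1 - p01 - p10| = |1 - 0.5100 - 0.3300| = 0.1600
t_mix ~ log(1/eps)/(1 - |lambda_2|)
= log(100)/(1 - 0.1600) = 4.6052/0.8400
= 5.4823

5.4823


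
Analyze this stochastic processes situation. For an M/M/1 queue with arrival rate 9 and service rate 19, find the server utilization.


rho = lambda/mu
= 9/19
= 0.4737

0.4737


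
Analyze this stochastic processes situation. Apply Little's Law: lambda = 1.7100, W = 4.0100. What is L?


Little's Law: L = lambda * W
= 1.7100 * 4.0100
= 6.8571

6.8571


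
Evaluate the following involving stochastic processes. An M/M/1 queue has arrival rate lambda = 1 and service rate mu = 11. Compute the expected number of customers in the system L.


rho = 1/11 = 0.0909
L = rho/(1-rho)
= 0.0909/0.9091
= 0.1000

0.1000


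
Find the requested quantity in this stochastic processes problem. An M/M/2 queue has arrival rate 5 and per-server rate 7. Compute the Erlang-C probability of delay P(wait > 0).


a = lambda/mu = 0.7143
rho = a/c = 0.3571
Erlang-C formula applied:
C(c,a) = 0.1880

0.1880


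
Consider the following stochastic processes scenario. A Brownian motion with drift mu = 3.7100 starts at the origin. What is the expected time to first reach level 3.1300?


Expected first passage time = a/mu
= 3.1300/3.7100
= 0.8437

0.8437


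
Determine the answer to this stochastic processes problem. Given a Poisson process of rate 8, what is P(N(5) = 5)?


P(N(t)=k) = (lambda*t)^k * exp(-lambda*t) / k!
lambda*t = 40
= 40^5 * exp(-40) / 5!
= 102400000 * 4.2484e-18 / 120
= 3.6253e-12

3.6253e-12


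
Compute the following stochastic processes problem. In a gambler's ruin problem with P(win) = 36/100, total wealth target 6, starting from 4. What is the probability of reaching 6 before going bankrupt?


Gambler's ruin formula:
r = q/p = 0.6400/0.3600 = 1.7778
P(win) = (1 - r^i)/(1 - r^N)
= (1 - 1.7778^4)/(1 - 1.7778^6)
= 0.2940

0.2940


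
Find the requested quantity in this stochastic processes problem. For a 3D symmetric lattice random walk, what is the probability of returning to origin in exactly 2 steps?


P(return in 2 steps) = P(reverse first step) = 1/(2d)
= 1/6
= 0.1667

0.1667


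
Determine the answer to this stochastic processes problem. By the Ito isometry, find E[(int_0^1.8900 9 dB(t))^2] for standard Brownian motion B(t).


By Ito isometry: E[(int f dB)^2] = int f^2 dt
= 9^2 * 1.8900
= 81 * 1.8900 = 153.0900

153.0900


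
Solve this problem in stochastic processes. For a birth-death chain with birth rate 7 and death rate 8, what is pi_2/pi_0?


For birth-death process, pi_n/pi_0 = (lambda/mu)^n
= (7/8)^2
= 0.7656

0.7656


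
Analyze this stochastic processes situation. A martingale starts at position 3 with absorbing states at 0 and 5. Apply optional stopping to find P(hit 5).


By optional stopping theorem: E(M at tau) = M(0) = 3
P(hit 5)*5 + P(hit 0)*0 = 3
P(hit 5) = (3 - 0)/(5 - 0) = 3/5 = 0.6000

0.6000


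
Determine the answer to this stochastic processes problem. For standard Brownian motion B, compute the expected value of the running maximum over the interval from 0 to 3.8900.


E(max B(s)) = sqrt(2t/pi)
= sqrt(2*3.8900/pi)
= sqrt(2.4765)
= 1.5737

1.5737


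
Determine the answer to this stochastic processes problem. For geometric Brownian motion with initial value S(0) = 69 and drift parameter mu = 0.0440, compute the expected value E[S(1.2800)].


E[S(t)] = S(0) * exp(mu * t)
= 69 * exp(0.0440 * 1.2800)
= 69 * 1.0579
= 72.9976

72.9976


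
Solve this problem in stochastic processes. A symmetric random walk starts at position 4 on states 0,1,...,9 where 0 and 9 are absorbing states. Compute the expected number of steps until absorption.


For symmetric RW on 0,...,N with absorbing barriers, E(i) = i*(N-i)
E(4) = 4 * 5 = 20

20


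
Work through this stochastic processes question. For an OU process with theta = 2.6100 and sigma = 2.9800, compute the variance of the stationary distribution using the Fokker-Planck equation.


Stationary variance = sigma^2 / (2*theta)
= 2.9800^2 / (2*2.6100)
= 8.8804 / 5.2200
= 1.7012

1.7012


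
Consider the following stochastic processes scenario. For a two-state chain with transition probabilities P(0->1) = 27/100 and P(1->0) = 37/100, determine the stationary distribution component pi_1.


Stationary distribution: pi_0 = p10/(p01+p10), pi_1 = p01/(p01+p10)
p01 = 0.2700, p10 = 0.3700
pi_1 = 0.4219

0.4219


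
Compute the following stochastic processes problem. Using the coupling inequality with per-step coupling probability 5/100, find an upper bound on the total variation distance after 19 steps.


TV distance bound <= (1-delta)^n
= (1 - 0.0500)^19
= 0.9500^19
= 0.3774

0.3774


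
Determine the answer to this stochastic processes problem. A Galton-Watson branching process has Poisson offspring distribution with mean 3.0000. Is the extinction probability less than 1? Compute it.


Since mu = 3.0000 > 1, extinction prob q < 1.
Solve s = exp(mu*(s-1)) iteratively.
q = 0.0595

0.0595


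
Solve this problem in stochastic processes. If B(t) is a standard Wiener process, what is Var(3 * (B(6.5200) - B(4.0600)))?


Var(alpha*(B(t)-B(s))) = alpha^2 * (t-s)
= 3^2 * (6.5200 - 4.0600)
= 9 * 2.4600
= 22.1400

22.1400


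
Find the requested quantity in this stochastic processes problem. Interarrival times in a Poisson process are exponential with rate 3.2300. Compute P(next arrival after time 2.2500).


P(X > t) = exp(-lambda * t)
= exp(-3.2300 * 2.2500)
= exp(-7.2675) = 6.9785e-04

6.9785e-04


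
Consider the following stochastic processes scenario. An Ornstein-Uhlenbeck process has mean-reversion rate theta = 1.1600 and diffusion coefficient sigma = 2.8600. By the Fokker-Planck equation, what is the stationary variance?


Stationary variance = sigma^2 / (2*theta)
= 2.8600^2 / (2*1.1600)
= 8.1796 / 2.3200
= 3.5257

3.5257


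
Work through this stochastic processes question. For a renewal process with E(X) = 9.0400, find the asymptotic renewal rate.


Long-run renewal rate = 1/E(X)
= 1/9.0400
= 0.1106

0.1106


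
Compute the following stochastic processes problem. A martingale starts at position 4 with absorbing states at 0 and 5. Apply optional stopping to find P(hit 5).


By optional stopping theorem: E(M at tau) = M(0) = 4
P(hit 5)*5 + P(hit 0)*0 = 4
P(hit 5) = (4 - 0)/(5 - 0) = 4/5 = 0.8000

0.8000


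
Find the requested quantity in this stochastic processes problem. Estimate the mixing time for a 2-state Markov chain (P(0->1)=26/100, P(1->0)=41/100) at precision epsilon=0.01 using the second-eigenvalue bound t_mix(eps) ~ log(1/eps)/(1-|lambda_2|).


lambda_2 = |1 - p01 - p10| = |1 - 0.2600 - 0.4100| = 0.3300
t_mix ~ log(1/eps)/(1 - |lambda_2|)
= log(100)/(1 - 0.3300) = 4.6052/0.6700
= 6.8734

6.8734


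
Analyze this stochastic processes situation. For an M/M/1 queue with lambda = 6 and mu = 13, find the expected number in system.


rho = 6/13 = 0.4615
L = rho/(1-rho)
= 0.4615/0.5385
= 0.8571

0.8571


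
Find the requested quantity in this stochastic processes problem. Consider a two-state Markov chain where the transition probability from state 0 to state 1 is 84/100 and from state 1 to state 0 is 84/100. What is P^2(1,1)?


Computing P^2 by matrix multiplication.
P = [[0.1600, 0.8400], [0.8400, 0.1600]]
After raising P to the power 2:
P^2(1,1) = 0.7312

0.7312


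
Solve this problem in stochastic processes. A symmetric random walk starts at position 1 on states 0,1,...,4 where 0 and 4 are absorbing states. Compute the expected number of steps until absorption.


For symmetric RW on 0,...,N with absorbing barriers, E(i) = i*(N-i)
E(1) = 1 * 3 = 3

3


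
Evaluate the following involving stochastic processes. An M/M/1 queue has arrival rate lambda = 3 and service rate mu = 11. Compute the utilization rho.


rho = lambda/mu
= 3/11
= 0.2727

0.2727


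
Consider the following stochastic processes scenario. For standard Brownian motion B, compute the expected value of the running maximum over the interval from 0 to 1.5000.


E(max B(s)) = sqrt(2t/pi)
= sqrt(2*1.5000/pi)
= sqrt(0.9549)
= 0.9772

0.9772


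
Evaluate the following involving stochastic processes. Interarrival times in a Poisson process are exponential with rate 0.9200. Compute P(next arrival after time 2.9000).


P(X > t) = exp(-lambda * t)
= exp(-0.9200 * 2.9000)
= exp(-2.6680) = 0.0694

0.0694


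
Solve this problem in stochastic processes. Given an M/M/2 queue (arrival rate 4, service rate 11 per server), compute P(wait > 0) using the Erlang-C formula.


a = lambda/mu = 0.3636
rho = a/c = 0.1818
Erlang-C formula applied:
C(c,a) = 0.0559

0.0559


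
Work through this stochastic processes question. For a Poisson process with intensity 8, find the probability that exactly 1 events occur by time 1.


P(N(t)=k) = (lambda*t)^k * exp(-lambda*t) / k!
lambda*t = 8
= 8^1 * exp(-8) / 1!
= 8 * 3.3546e-04 / 1
= 0.0027

0.0027


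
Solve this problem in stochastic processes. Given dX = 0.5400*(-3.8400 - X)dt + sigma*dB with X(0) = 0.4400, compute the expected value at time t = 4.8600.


E[X(t)] = mu + (X(0) - mu)*exp(-theta*t)
= -3.8400 + (0.4400 - -3.8400)*exp(-0.5400*4.8600)
= -3.8400 + 4.2800 * 0.0725
= -3.5298

-3.5298


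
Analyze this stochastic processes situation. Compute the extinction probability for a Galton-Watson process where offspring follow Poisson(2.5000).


Since mu = 2.5000 > 1, extinction prob q < 1.
Solve s = exp(mu*(s-1)) iteratively.
q = 0.1074

0.1074


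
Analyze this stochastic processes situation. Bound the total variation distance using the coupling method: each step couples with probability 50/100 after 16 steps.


TV distance bound <= (1-delta)^n
= (1 - 0.5000)^16
= 0.5000^16
= 1.5259e-05

1.5259e-05


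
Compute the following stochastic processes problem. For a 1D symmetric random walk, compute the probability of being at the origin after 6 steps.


P(S(6) = 0) = C(6,3) / 4^3
= 20 / 64
= 0.3125

0.3125


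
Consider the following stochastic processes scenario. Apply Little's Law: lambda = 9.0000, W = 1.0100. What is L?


Little's Law: L = lambda * W
= 9.0000 * 1.0100
= 9.0900

9.0900


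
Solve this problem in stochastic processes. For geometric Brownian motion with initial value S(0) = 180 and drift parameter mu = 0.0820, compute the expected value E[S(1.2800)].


E[S(t)] = S(0) * exp(mu * t)
= 180 * exp(0.0820 * 1.2800)
= 180 * 1.1107
= 199.9199

199.9199


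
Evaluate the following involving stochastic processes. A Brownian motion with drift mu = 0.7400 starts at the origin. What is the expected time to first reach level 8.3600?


Expected first passage time = a/mu
= 8.3600/0.7400
= 11.2973

11.2973


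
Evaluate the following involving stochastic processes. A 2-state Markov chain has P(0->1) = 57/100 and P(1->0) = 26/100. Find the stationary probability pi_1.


Stationary distribution: pi_0 = p10/(p01+p10), pi_1 = p01/(p01+p10)
p01 = 0.5700, p10 = 0.2600
pi_1 = 0.6867

0.6867


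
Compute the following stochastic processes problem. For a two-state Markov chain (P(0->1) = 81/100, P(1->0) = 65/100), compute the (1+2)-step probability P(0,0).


P^3 = P^1 * P^2
Computing via matrix multiplication of the transition matrix.
Entry (0,0) of P^3 = 0.3912

0.3912


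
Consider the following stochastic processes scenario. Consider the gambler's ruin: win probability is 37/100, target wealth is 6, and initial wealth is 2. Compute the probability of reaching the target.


Gambler's ruin formula:
r = q/p = 0.6300/0.3700 = 1.7027
P(win) = (1 - r^i)/(1 - r^N)
= (1 - 1.7027^2)/(1 - 1.7027^6)
= 0.0813

0.0813


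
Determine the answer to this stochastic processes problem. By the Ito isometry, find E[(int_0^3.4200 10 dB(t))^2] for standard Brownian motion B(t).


By Ito isometry: E[(int f dB)^2] = int f^2 dt
= 10^2 * 3.4200
= 100 * 3.4200 = 342.0000

342.0000


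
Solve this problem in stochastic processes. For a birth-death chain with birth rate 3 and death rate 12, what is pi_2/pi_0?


For birth-death process, pi_n/pi_0 = (lambda/mu)^n
= (3/12)^2
= 0.0625

0.0625


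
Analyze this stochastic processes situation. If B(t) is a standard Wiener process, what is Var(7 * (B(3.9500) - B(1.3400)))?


Var(alpha*(B(t)-B(s))) = alpha^2 * (t-s)
= 7^2 * (3.9500 - 1.3400)
= 49 * 2.6100
= 127.8900

127.8900


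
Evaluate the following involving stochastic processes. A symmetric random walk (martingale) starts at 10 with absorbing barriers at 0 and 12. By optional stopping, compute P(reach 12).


By optional stopping theorem: E(M at tau) = M(0) = 10
P(hit 12)*12 + P(hit 0)*0 = 10
P(hit 12) = (10 - 0)/(12 - 0) = 5/6 = 0.8333

0.8333


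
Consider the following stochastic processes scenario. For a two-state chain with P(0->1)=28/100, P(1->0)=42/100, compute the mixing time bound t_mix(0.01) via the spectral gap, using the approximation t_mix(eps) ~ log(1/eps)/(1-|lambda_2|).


lambda_2 = |1 - p01 - p10| = |1 - 0.2800 - 0.4200| = 0.3000
t_mix ~ log(1/eps)/(1 - |lambda_2|)
= log(100)/(1 - 0.3000) = 4.6052/0.7000
= 6.5788

6.5788


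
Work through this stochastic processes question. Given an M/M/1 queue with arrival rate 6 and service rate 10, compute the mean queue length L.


rho = 6/10 = 0.6000
L = rho/(1-rho)
= 0.6000/0.4000
= 1.5000

1.5000


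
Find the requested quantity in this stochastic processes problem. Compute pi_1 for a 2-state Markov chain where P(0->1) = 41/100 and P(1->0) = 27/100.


Stationary distribution: pi_0 = p10/(p01+p10), pi_1 = p01/(p01+p10)
p01 = 0.4100, p10 = 0.2700
pi_1 = 0.6029

0.6029


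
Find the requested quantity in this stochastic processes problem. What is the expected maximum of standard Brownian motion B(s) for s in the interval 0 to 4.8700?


E(max B(s)) = sqrt(2t/pi)
= sqrt(2*4.8700/pi)
= sqrt(3.1003)
= 1.7608

1.7608


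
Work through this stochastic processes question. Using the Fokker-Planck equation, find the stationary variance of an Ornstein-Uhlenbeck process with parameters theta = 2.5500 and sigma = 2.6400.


Stationary variance = sigma^2 / (2*theta)
= 2.6400^2 / (2*2.5500)
= 6.9696 / 5.1000
= 1.3666

1.3666


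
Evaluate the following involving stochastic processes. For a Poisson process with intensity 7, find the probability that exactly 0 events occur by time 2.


P(N(t)=k) = (lambda*t)^k * exp(-lambda*t) / k!
lambda*t = 14
= 14^0 * exp(-14) / 0!
= 1 * 8.3153e-07 / 1
= 8.3153e-07

8.3153e-07


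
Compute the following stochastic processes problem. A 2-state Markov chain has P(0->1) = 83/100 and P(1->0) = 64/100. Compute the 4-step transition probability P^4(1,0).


Computing P^4 by matrix multiplication.
P = [[0.1700, 0.8300], [0.6400, 0.3600]]
After raising P to the power 4:
P^4(1,0) = 0.4141

0.4141


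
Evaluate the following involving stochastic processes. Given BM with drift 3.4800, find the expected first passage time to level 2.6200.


Expected first passage time = a/mu
= 2.6200/3.4800
= 0.7529

0.7529


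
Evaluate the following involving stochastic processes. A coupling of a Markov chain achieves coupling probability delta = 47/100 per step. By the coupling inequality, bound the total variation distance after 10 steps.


TV distance bound <= (1-delta)^n
= (1 - 0.4700)^10
= 0.5300^10
= 0.0017

0.0017


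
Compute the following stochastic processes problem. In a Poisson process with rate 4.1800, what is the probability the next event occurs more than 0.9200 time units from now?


P(X > t) = exp(-lambda * t)
= exp(-4.1800 * 0.9200)
= exp(-3.8456) = 0.0214

0.0214


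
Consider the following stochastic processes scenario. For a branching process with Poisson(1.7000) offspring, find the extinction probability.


Since mu = 1.7000 > 1, extinction prob q < 1.
Solve s = exp(mu*(s-1)) iteratively.
q = 0.3088

0.3088


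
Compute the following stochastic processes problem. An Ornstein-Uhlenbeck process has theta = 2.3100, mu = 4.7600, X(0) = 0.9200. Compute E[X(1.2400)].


E[X(t)] = mu + (X(0) - mu)*exp(-theta*t)
= 4.7600 + (0.9200 - 4.7600)*exp(-2.3100*1.2400)
= 4.7600 + -3.8400 * 0.0570
= 4.5411

4.5411


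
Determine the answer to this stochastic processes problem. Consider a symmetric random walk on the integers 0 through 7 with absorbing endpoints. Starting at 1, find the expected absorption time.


For symmetric RW on 0,...,N with absorbing barriers, E(i) = i*(N-i)
E(1) = 1 * 6 = 6

6


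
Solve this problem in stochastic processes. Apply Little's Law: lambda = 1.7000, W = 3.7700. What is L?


Little's Law: L = lambda * W
= 1.7000 * 3.7700
= 6.4090

6.4090


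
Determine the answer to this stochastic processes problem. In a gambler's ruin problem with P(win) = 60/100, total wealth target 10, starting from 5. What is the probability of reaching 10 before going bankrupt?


Gambler's ruin formula:
r = q/p = 0.4000/0.6000 = 0.6667
P(win) = (1 - r^i)/(1 - r^N)
= (1 - 0.6667^5)/(1 - 0.6667^10)
= 0.8836

0.8836


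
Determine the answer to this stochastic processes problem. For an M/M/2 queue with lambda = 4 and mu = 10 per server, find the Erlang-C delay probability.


a = lambda/mu = 0.4000
rho = a/c = 0.2000
Erlang-C formula applied:
C(c,a) = 0.0667

0.0667


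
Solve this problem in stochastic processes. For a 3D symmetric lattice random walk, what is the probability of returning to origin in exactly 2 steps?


P(return in 2 steps) = P(reverse first step) = 1/(2d)
= 1/6
= 0.1667

0.1667


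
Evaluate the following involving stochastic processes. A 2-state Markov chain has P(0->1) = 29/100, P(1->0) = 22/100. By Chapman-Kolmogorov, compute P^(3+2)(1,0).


P^5 = P^3 * P^2
Computing via matrix multiplication of the transition matrix.
Entry (1,0) of P^5 = 0.4192

0.4192


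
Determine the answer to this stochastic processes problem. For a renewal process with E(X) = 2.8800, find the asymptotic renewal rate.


Long-run renewal rate = 1/E(X)
= 1/2.8800
= 0.3472

0.3472


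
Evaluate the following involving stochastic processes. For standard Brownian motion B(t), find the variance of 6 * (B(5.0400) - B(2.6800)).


Var(alpha*(B(t)-B(s))) = alpha^2 * (t-s)
= 6^2 * (5.0400 - 2.6800)
= 36 * 2.3600
= 84.9600

84.9600


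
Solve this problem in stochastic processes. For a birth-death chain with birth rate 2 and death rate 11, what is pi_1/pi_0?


For birth-death process, pi_n/pi_0 = (lambda/mu)^n
= (2/11)^1
= 0.1818

0.1818


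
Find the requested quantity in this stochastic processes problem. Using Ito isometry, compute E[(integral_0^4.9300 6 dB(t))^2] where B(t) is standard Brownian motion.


By Ito isometry: E[(int f dB)^2] = int f^2 dt
= 6^2 * 4.9300
= 36 * 4.9300 = 177.4800

177.4800


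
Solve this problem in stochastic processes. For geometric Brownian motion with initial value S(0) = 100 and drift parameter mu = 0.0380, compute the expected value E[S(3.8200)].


E[S(t)] = S(0) * exp(mu * t)
= 100 * exp(0.0380 * 3.8200)
= 100 * 1.1562
= 115.6225

115.6225


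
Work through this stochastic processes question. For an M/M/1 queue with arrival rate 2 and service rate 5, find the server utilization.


rho = lambda/mu
= 2/5
= 0.4000

0.4000


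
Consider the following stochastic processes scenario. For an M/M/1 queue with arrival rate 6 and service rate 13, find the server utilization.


rho = lambda/mu
= 6/13
= 0.4615

0.4615


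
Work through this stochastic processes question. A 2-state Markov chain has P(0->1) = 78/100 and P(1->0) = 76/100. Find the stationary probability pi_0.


Stationary distribution: pi_0 = p10/(p01+p10), pi_1 = p01/(p01+p10)
p01 = 0.7800, p10 = 0.7600
pi_0 = 0.4935

0.4935


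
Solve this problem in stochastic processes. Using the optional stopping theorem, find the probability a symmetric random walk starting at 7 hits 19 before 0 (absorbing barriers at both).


By optional stopping theorem: E(M at tau) = M(0) = 7
P(hit 19)*19 + P(hit 0)*0 = 7
P(hit 19) = (7 - 0)/(19 - 0) = 7/19 = 0.3684

0.3684


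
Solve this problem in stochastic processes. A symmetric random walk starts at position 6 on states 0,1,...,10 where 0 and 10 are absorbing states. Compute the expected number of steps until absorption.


For symmetric RW on 0,...,N with absorbing barriers, E(i) = i*(N-i)
E(6) = 6 * 4 = 24

24


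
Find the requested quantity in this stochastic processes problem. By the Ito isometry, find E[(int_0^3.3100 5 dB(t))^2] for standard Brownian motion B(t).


By Ito isometry: E[(int f dB)^2] = int f^2 dt
= 5^2 * 3.3100
= 25 * 3.3100 = 82.7500

82.7500


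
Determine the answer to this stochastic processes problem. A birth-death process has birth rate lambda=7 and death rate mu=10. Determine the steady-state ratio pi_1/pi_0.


For birth-death process, pi_n/pi_0 = (lambda/mu)^n
= (7/10)^1
= 0.7000

0.7000


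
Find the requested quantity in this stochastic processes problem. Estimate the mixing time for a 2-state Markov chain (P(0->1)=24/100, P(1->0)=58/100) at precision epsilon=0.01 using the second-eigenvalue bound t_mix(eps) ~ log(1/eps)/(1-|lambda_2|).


lambda_2 = |1 - p01 - p10| = |1 - 0.2400 - 0.5800| = 0.1800
t_mix ~ log(1/eps)/(1 - |lambda_2|)
= log(100)/(1 - 0.1800) = 4.6052/0.8200
= 5.6161

5.6161


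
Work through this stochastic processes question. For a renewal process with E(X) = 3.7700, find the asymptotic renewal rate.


Long-run renewal rate = 1/E(X)
= 1/3.7700
= 0.2653

0.2653


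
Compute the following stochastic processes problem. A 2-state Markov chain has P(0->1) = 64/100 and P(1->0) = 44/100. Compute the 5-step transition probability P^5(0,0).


Computing P^5 by matrix multiplication.
P = [[0.3600, 0.6400], [0.4400, 0.5600]]
After raising P to the power 5:
P^5(0,0) = 0.4074

0.4074


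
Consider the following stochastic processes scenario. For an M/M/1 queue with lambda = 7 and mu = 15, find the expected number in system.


rho = 7/15 = 0.4667
L = rho/(1-rho)
= 0.4667/0.5333
= 0.8750

0.8750


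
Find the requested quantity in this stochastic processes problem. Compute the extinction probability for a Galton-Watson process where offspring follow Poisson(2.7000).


Since mu = 2.7000 > 1, extinction prob q < 1.
Solve s = exp(mu*(s-1)) iteratively.
q = 0.0844

0.0844


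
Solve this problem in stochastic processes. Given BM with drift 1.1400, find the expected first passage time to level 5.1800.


Expected first passage time = a/mu
= 5.1800/1.1400
= 4.5439

4.5439


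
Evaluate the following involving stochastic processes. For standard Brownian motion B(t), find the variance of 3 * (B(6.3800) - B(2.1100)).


Var(alpha*(B(t)-B(s))) = alpha^2 * (t-s)
= 3^2 * (6.3800 - 2.1100)
= 9 * 4.2700
= 38.4300

38.4300


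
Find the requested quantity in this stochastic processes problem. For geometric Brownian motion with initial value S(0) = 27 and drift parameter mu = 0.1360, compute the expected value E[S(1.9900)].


E[S(t)] = S(0) * exp(mu * t)
= 27 * exp(0.1360 * 1.9900)
= 27 * 1.3108
= 35.3917

35.3917


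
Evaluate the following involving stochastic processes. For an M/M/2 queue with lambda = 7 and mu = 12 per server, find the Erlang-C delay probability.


a = lambda/mu = 0.5833
rho = a/c = 0.2917
Erlang-C formula applied:
C(c,a) = 0.1317

0.1317


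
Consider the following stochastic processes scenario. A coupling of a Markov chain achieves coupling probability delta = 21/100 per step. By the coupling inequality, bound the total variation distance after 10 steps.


TV distance bound <= (1-delta)^n
= (1 - 0.2100)^10
= 0.7900^10
= 0.0947

0.0947


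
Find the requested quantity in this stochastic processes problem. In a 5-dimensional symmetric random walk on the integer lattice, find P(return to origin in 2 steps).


P(return in 2 steps) = P(reverse first step) = 1/(2d)
= 1/10
= 0.1000

0.1000
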